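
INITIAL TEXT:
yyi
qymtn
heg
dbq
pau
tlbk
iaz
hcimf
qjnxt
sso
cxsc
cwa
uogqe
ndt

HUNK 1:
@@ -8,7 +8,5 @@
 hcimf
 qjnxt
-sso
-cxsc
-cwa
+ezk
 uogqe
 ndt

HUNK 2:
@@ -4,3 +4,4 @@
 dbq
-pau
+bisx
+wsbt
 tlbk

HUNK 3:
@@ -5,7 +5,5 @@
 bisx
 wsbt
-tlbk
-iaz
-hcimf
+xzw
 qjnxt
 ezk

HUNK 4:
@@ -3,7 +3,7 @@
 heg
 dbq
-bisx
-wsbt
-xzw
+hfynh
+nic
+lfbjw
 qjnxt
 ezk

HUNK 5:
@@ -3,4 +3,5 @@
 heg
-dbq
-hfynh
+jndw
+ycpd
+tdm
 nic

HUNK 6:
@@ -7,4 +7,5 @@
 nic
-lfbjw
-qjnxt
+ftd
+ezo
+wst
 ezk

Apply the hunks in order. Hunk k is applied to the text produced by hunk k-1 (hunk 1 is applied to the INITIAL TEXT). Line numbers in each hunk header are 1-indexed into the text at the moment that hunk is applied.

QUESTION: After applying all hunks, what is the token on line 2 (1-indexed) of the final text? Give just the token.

Hunk 1: at line 8 remove [sso,cxsc,cwa] add [ezk] -> 12 lines: yyi qymtn heg dbq pau tlbk iaz hcimf qjnxt ezk uogqe ndt
Hunk 2: at line 4 remove [pau] add [bisx,wsbt] -> 13 lines: yyi qymtn heg dbq bisx wsbt tlbk iaz hcimf qjnxt ezk uogqe ndt
Hunk 3: at line 5 remove [tlbk,iaz,hcimf] add [xzw] -> 11 lines: yyi qymtn heg dbq bisx wsbt xzw qjnxt ezk uogqe ndt
Hunk 4: at line 3 remove [bisx,wsbt,xzw] add [hfynh,nic,lfbjw] -> 11 lines: yyi qymtn heg dbq hfynh nic lfbjw qjnxt ezk uogqe ndt
Hunk 5: at line 3 remove [dbq,hfynh] add [jndw,ycpd,tdm] -> 12 lines: yyi qymtn heg jndw ycpd tdm nic lfbjw qjnxt ezk uogqe ndt
Hunk 6: at line 7 remove [lfbjw,qjnxt] add [ftd,ezo,wst] -> 13 lines: yyi qymtn heg jndw ycpd tdm nic ftd ezo wst ezk uogqe ndt
Final line 2: qymtn

Answer: qymtn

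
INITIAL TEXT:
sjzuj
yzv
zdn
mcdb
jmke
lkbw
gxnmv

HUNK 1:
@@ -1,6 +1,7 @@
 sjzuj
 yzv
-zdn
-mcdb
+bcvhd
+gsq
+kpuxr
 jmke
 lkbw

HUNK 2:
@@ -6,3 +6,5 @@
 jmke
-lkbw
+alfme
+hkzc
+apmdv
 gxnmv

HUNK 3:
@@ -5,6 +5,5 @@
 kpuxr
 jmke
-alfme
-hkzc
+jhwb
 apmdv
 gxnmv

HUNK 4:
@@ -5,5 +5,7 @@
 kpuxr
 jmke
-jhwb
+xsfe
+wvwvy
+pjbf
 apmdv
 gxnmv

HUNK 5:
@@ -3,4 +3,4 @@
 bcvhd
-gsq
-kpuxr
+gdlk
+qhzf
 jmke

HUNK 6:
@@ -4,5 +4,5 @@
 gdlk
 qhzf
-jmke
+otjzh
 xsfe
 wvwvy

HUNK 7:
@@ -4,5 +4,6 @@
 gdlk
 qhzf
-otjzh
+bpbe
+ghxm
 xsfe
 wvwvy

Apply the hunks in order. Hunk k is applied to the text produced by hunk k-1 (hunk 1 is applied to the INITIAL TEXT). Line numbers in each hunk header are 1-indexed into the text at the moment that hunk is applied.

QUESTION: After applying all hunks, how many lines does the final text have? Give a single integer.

Answer: 12

Derivation:
Hunk 1: at line 1 remove [zdn,mcdb] add [bcvhd,gsq,kpuxr] -> 8 lines: sjzuj yzv bcvhd gsq kpuxr jmke lkbw gxnmv
Hunk 2: at line 6 remove [lkbw] add [alfme,hkzc,apmdv] -> 10 lines: sjzuj yzv bcvhd gsq kpuxr jmke alfme hkzc apmdv gxnmv
Hunk 3: at line 5 remove [alfme,hkzc] add [jhwb] -> 9 lines: sjzuj yzv bcvhd gsq kpuxr jmke jhwb apmdv gxnmv
Hunk 4: at line 5 remove [jhwb] add [xsfe,wvwvy,pjbf] -> 11 lines: sjzuj yzv bcvhd gsq kpuxr jmke xsfe wvwvy pjbf apmdv gxnmv
Hunk 5: at line 3 remove [gsq,kpuxr] add [gdlk,qhzf] -> 11 lines: sjzuj yzv bcvhd gdlk qhzf jmke xsfe wvwvy pjbf apmdv gxnmv
Hunk 6: at line 4 remove [jmke] add [otjzh] -> 11 lines: sjzuj yzv bcvhd gdlk qhzf otjzh xsfe wvwvy pjbf apmdv gxnmv
Hunk 7: at line 4 remove [otjzh] add [bpbe,ghxm] -> 12 lines: sjzuj yzv bcvhd gdlk qhzf bpbe ghxm xsfe wvwvy pjbf apmdv gxnmv
Final line count: 12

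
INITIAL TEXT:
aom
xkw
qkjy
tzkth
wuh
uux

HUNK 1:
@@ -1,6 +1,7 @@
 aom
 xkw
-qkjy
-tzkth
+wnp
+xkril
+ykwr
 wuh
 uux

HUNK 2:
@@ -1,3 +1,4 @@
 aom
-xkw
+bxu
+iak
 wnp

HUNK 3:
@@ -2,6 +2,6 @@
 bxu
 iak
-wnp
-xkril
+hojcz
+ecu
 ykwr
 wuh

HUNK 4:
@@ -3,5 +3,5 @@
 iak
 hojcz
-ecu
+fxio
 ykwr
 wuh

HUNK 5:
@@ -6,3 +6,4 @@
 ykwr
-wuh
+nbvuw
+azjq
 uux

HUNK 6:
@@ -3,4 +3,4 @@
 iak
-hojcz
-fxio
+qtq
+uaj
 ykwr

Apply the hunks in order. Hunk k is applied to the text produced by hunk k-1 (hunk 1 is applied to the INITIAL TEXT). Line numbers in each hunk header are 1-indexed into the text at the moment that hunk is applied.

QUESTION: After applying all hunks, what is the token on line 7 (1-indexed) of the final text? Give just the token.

Answer: nbvuw

Derivation:
Hunk 1: at line 1 remove [qkjy,tzkth] add [wnp,xkril,ykwr] -> 7 lines: aom xkw wnp xkril ykwr wuh uux
Hunk 2: at line 1 remove [xkw] add [bxu,iak] -> 8 lines: aom bxu iak wnp xkril ykwr wuh uux
Hunk 3: at line 2 remove [wnp,xkril] add [hojcz,ecu] -> 8 lines: aom bxu iak hojcz ecu ykwr wuh uux
Hunk 4: at line 3 remove [ecu] add [fxio] -> 8 lines: aom bxu iak hojcz fxio ykwr wuh uux
Hunk 5: at line 6 remove [wuh] add [nbvuw,azjq] -> 9 lines: aom bxu iak hojcz fxio ykwr nbvuw azjq uux
Hunk 6: at line 3 remove [hojcz,fxio] add [qtq,uaj] -> 9 lines: aom bxu iak qtq uaj ykwr nbvuw azjq uux
Final line 7: nbvuw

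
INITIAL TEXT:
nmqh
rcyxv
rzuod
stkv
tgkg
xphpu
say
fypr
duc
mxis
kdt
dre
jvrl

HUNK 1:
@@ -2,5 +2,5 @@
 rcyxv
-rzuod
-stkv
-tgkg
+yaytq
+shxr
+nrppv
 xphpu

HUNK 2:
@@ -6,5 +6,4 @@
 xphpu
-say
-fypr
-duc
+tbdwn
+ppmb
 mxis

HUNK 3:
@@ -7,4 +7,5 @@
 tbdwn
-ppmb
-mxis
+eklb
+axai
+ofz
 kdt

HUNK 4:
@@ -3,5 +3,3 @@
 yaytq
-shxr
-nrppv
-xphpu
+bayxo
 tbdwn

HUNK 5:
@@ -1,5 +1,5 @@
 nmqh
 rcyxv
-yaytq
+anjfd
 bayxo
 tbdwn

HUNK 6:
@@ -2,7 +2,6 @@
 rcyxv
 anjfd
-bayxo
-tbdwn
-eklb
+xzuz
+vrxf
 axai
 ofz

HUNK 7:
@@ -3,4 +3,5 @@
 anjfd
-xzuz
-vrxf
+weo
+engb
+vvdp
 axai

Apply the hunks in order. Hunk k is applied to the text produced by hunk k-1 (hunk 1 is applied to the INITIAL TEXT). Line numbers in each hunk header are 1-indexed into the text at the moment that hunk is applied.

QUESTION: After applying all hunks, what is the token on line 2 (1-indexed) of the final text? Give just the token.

Answer: rcyxv

Derivation:
Hunk 1: at line 2 remove [rzuod,stkv,tgkg] add [yaytq,shxr,nrppv] -> 13 lines: nmqh rcyxv yaytq shxr nrppv xphpu say fypr duc mxis kdt dre jvrl
Hunk 2: at line 6 remove [say,fypr,duc] add [tbdwn,ppmb] -> 12 lines: nmqh rcyxv yaytq shxr nrppv xphpu tbdwn ppmb mxis kdt dre jvrl
Hunk 3: at line 7 remove [ppmb,mxis] add [eklb,axai,ofz] -> 13 lines: nmqh rcyxv yaytq shxr nrppv xphpu tbdwn eklb axai ofz kdt dre jvrl
Hunk 4: at line 3 remove [shxr,nrppv,xphpu] add [bayxo] -> 11 lines: nmqh rcyxv yaytq bayxo tbdwn eklb axai ofz kdt dre jvrl
Hunk 5: at line 1 remove [yaytq] add [anjfd] -> 11 lines: nmqh rcyxv anjfd bayxo tbdwn eklb axai ofz kdt dre jvrl
Hunk 6: at line 2 remove [bayxo,tbdwn,eklb] add [xzuz,vrxf] -> 10 lines: nmqh rcyxv anjfd xzuz vrxf axai ofz kdt dre jvrl
Hunk 7: at line 3 remove [xzuz,vrxf] add [weo,engb,vvdp] -> 11 lines: nmqh rcyxv anjfd weo engb vvdp axai ofz kdt dre jvrl
Final line 2: rcyxv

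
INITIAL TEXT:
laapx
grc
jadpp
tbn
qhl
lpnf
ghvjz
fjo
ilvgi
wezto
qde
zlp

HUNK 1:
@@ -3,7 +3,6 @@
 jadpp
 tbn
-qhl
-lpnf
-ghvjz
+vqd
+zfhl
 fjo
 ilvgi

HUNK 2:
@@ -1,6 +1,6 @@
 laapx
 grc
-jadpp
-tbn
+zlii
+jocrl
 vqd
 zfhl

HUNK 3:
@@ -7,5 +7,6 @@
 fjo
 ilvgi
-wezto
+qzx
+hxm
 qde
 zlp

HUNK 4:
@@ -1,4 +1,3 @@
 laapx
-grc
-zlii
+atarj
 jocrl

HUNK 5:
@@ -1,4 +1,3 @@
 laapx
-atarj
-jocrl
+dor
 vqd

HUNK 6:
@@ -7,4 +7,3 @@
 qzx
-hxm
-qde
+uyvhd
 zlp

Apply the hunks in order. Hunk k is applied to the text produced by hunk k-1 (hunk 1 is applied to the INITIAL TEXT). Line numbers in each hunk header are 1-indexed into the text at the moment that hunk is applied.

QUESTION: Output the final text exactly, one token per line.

Answer: laapx
dor
vqd
zfhl
fjo
ilvgi
qzx
uyvhd
zlp

Derivation:
Hunk 1: at line 3 remove [qhl,lpnf,ghvjz] add [vqd,zfhl] -> 11 lines: laapx grc jadpp tbn vqd zfhl fjo ilvgi wezto qde zlp
Hunk 2: at line 1 remove [jadpp,tbn] add [zlii,jocrl] -> 11 lines: laapx grc zlii jocrl vqd zfhl fjo ilvgi wezto qde zlp
Hunk 3: at line 7 remove [wezto] add [qzx,hxm] -> 12 lines: laapx grc zlii jocrl vqd zfhl fjo ilvgi qzx hxm qde zlp
Hunk 4: at line 1 remove [grc,zlii] add [atarj] -> 11 lines: laapx atarj jocrl vqd zfhl fjo ilvgi qzx hxm qde zlp
Hunk 5: at line 1 remove [atarj,jocrl] add [dor] -> 10 lines: laapx dor vqd zfhl fjo ilvgi qzx hxm qde zlp
Hunk 6: at line 7 remove [hxm,qde] add [uyvhd] -> 9 lines: laapx dor vqd zfhl fjo ilvgi qzx uyvhd zlp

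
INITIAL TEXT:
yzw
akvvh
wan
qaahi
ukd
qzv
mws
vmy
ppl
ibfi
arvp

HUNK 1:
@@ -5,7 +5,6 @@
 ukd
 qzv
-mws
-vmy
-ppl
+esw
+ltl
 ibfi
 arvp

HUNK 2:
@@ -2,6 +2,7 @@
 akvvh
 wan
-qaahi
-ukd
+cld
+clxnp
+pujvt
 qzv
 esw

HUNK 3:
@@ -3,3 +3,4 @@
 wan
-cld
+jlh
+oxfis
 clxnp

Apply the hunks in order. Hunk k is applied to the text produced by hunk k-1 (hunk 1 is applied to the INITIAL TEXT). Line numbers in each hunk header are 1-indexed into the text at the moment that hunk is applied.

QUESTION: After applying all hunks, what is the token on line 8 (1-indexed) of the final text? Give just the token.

Hunk 1: at line 5 remove [mws,vmy,ppl] add [esw,ltl] -> 10 lines: yzw akvvh wan qaahi ukd qzv esw ltl ibfi arvp
Hunk 2: at line 2 remove [qaahi,ukd] add [cld,clxnp,pujvt] -> 11 lines: yzw akvvh wan cld clxnp pujvt qzv esw ltl ibfi arvp
Hunk 3: at line 3 remove [cld] add [jlh,oxfis] -> 12 lines: yzw akvvh wan jlh oxfis clxnp pujvt qzv esw ltl ibfi arvp
Final line 8: qzv

Answer: qzv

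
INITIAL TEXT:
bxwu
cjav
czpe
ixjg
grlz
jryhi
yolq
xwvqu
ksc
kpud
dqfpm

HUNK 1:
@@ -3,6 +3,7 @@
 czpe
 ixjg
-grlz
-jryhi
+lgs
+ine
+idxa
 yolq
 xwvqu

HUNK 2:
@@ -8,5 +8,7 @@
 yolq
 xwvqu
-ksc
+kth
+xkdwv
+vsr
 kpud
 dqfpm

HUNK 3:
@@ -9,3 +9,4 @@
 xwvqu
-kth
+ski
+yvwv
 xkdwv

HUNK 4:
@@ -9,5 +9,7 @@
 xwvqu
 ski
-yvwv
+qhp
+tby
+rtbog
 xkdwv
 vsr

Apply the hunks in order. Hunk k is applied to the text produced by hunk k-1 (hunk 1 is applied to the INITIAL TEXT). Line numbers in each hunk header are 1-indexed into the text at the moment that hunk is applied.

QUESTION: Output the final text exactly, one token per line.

Hunk 1: at line 3 remove [grlz,jryhi] add [lgs,ine,idxa] -> 12 lines: bxwu cjav czpe ixjg lgs ine idxa yolq xwvqu ksc kpud dqfpm
Hunk 2: at line 8 remove [ksc] add [kth,xkdwv,vsr] -> 14 lines: bxwu cjav czpe ixjg lgs ine idxa yolq xwvqu kth xkdwv vsr kpud dqfpm
Hunk 3: at line 9 remove [kth] add [ski,yvwv] -> 15 lines: bxwu cjav czpe ixjg lgs ine idxa yolq xwvqu ski yvwv xkdwv vsr kpud dqfpm
Hunk 4: at line 9 remove [yvwv] add [qhp,tby,rtbog] -> 17 lines: bxwu cjav czpe ixjg lgs ine idxa yolq xwvqu ski qhp tby rtbog xkdwv vsr kpud dqfpm

Answer: bxwu
cjav
czpe
ixjg
lgs
ine
idxa
yolq
xwvqu
ski
qhp
tby
rtbog
xkdwv
vsr
kpud
dqfpm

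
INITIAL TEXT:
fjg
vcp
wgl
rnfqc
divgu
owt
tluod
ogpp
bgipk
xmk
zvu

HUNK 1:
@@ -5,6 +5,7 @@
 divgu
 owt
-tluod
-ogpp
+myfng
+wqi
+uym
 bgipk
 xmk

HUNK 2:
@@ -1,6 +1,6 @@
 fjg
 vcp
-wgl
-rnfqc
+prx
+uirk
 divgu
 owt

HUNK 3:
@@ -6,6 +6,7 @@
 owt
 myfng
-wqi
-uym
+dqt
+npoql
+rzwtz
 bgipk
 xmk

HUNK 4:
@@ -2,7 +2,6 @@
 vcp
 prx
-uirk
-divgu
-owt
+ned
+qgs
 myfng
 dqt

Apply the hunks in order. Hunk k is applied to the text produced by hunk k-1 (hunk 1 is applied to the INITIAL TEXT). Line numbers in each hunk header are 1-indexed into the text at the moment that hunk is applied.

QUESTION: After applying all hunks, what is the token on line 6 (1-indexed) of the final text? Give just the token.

Hunk 1: at line 5 remove [tluod,ogpp] add [myfng,wqi,uym] -> 12 lines: fjg vcp wgl rnfqc divgu owt myfng wqi uym bgipk xmk zvu
Hunk 2: at line 1 remove [wgl,rnfqc] add [prx,uirk] -> 12 lines: fjg vcp prx uirk divgu owt myfng wqi uym bgipk xmk zvu
Hunk 3: at line 6 remove [wqi,uym] add [dqt,npoql,rzwtz] -> 13 lines: fjg vcp prx uirk divgu owt myfng dqt npoql rzwtz bgipk xmk zvu
Hunk 4: at line 2 remove [uirk,divgu,owt] add [ned,qgs] -> 12 lines: fjg vcp prx ned qgs myfng dqt npoql rzwtz bgipk xmk zvu
Final line 6: myfng

Answer: myfng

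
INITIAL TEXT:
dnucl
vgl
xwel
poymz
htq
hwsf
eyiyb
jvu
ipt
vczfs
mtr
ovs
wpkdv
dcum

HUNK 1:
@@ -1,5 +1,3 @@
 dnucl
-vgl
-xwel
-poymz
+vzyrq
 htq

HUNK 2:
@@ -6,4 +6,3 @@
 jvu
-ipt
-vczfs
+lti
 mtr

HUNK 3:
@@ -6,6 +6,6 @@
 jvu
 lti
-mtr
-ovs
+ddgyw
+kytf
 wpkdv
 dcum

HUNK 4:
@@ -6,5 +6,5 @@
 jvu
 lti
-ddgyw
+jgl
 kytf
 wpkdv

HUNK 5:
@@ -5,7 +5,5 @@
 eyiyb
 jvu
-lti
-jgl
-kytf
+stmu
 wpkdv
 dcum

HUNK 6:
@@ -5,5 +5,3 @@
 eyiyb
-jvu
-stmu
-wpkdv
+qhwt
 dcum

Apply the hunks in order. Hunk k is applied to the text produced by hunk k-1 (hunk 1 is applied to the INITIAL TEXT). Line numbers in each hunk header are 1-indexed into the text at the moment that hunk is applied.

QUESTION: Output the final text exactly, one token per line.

Answer: dnucl
vzyrq
htq
hwsf
eyiyb
qhwt
dcum

Derivation:
Hunk 1: at line 1 remove [vgl,xwel,poymz] add [vzyrq] -> 12 lines: dnucl vzyrq htq hwsf eyiyb jvu ipt vczfs mtr ovs wpkdv dcum
Hunk 2: at line 6 remove [ipt,vczfs] add [lti] -> 11 lines: dnucl vzyrq htq hwsf eyiyb jvu lti mtr ovs wpkdv dcum
Hunk 3: at line 6 remove [mtr,ovs] add [ddgyw,kytf] -> 11 lines: dnucl vzyrq htq hwsf eyiyb jvu lti ddgyw kytf wpkdv dcum
Hunk 4: at line 6 remove [ddgyw] add [jgl] -> 11 lines: dnucl vzyrq htq hwsf eyiyb jvu lti jgl kytf wpkdv dcum
Hunk 5: at line 5 remove [lti,jgl,kytf] add [stmu] -> 9 lines: dnucl vzyrq htq hwsf eyiyb jvu stmu wpkdv dcum
Hunk 6: at line 5 remove [jvu,stmu,wpkdv] add [qhwt] -> 7 lines: dnucl vzyrq htq hwsf eyiyb qhwt dcum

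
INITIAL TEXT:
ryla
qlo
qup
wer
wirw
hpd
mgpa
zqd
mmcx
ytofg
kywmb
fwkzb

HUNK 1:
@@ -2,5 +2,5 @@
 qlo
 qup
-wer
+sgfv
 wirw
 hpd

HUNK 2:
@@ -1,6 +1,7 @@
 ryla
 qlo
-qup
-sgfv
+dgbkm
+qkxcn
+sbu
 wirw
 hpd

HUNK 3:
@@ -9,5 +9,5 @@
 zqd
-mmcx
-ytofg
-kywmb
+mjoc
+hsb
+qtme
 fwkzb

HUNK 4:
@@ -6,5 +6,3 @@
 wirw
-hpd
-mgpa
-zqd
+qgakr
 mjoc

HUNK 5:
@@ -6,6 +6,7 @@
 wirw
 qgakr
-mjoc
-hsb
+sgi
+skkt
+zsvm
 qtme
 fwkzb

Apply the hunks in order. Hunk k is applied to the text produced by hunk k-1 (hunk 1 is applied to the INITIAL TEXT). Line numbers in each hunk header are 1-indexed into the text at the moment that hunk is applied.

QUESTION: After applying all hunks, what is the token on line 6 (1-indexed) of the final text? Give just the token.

Hunk 1: at line 2 remove [wer] add [sgfv] -> 12 lines: ryla qlo qup sgfv wirw hpd mgpa zqd mmcx ytofg kywmb fwkzb
Hunk 2: at line 1 remove [qup,sgfv] add [dgbkm,qkxcn,sbu] -> 13 lines: ryla qlo dgbkm qkxcn sbu wirw hpd mgpa zqd mmcx ytofg kywmb fwkzb
Hunk 3: at line 9 remove [mmcx,ytofg,kywmb] add [mjoc,hsb,qtme] -> 13 lines: ryla qlo dgbkm qkxcn sbu wirw hpd mgpa zqd mjoc hsb qtme fwkzb
Hunk 4: at line 6 remove [hpd,mgpa,zqd] add [qgakr] -> 11 lines: ryla qlo dgbkm qkxcn sbu wirw qgakr mjoc hsb qtme fwkzb
Hunk 5: at line 6 remove [mjoc,hsb] add [sgi,skkt,zsvm] -> 12 lines: ryla qlo dgbkm qkxcn sbu wirw qgakr sgi skkt zsvm qtme fwkzb
Final line 6: wirw

Answer: wirw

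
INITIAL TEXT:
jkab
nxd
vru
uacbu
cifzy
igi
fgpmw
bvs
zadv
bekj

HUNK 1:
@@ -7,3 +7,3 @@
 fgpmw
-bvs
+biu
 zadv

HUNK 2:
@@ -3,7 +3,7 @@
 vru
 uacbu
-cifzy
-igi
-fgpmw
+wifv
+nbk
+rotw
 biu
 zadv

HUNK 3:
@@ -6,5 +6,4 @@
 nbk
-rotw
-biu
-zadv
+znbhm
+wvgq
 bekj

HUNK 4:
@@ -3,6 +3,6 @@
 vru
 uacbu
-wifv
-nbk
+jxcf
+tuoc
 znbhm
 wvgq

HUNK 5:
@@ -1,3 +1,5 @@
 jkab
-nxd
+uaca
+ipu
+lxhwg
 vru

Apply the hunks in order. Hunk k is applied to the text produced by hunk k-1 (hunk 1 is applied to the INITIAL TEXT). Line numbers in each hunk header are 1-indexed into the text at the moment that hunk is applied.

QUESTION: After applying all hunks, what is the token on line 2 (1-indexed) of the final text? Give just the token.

Hunk 1: at line 7 remove [bvs] add [biu] -> 10 lines: jkab nxd vru uacbu cifzy igi fgpmw biu zadv bekj
Hunk 2: at line 3 remove [cifzy,igi,fgpmw] add [wifv,nbk,rotw] -> 10 lines: jkab nxd vru uacbu wifv nbk rotw biu zadv bekj
Hunk 3: at line 6 remove [rotw,biu,zadv] add [znbhm,wvgq] -> 9 lines: jkab nxd vru uacbu wifv nbk znbhm wvgq bekj
Hunk 4: at line 3 remove [wifv,nbk] add [jxcf,tuoc] -> 9 lines: jkab nxd vru uacbu jxcf tuoc znbhm wvgq bekj
Hunk 5: at line 1 remove [nxd] add [uaca,ipu,lxhwg] -> 11 lines: jkab uaca ipu lxhwg vru uacbu jxcf tuoc znbhm wvgq bekj
Final line 2: uaca

Answer: uaca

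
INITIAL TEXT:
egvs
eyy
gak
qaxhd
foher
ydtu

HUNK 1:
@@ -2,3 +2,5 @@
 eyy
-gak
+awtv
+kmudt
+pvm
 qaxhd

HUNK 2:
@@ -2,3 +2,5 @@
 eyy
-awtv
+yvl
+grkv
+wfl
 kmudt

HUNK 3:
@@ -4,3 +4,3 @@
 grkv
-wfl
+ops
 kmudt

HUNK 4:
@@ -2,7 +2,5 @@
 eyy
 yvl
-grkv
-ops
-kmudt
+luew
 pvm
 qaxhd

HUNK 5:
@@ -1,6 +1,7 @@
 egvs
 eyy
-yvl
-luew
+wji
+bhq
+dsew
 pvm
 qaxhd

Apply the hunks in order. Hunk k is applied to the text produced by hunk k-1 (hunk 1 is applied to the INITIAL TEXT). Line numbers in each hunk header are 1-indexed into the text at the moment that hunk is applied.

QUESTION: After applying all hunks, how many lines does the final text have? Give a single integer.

Hunk 1: at line 2 remove [gak] add [awtv,kmudt,pvm] -> 8 lines: egvs eyy awtv kmudt pvm qaxhd foher ydtu
Hunk 2: at line 2 remove [awtv] add [yvl,grkv,wfl] -> 10 lines: egvs eyy yvl grkv wfl kmudt pvm qaxhd foher ydtu
Hunk 3: at line 4 remove [wfl] add [ops] -> 10 lines: egvs eyy yvl grkv ops kmudt pvm qaxhd foher ydtu
Hunk 4: at line 2 remove [grkv,ops,kmudt] add [luew] -> 8 lines: egvs eyy yvl luew pvm qaxhd foher ydtu
Hunk 5: at line 1 remove [yvl,luew] add [wji,bhq,dsew] -> 9 lines: egvs eyy wji bhq dsew pvm qaxhd foher ydtu
Final line count: 9

Answer: 9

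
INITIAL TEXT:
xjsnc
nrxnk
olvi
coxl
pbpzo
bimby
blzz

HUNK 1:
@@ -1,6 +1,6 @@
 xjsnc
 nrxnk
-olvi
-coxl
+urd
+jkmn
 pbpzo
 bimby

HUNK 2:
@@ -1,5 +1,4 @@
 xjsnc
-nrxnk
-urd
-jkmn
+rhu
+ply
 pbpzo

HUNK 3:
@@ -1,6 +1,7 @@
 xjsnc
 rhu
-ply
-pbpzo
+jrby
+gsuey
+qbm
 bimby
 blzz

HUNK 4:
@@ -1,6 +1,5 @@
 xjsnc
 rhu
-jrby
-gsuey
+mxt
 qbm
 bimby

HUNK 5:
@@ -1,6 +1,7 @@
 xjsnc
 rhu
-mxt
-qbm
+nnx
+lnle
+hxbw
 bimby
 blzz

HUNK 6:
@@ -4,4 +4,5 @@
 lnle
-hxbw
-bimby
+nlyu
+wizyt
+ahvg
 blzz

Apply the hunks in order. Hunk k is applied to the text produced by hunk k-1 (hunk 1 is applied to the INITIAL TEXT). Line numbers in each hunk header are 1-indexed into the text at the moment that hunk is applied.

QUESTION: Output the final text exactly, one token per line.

Hunk 1: at line 1 remove [olvi,coxl] add [urd,jkmn] -> 7 lines: xjsnc nrxnk urd jkmn pbpzo bimby blzz
Hunk 2: at line 1 remove [nrxnk,urd,jkmn] add [rhu,ply] -> 6 lines: xjsnc rhu ply pbpzo bimby blzz
Hunk 3: at line 1 remove [ply,pbpzo] add [jrby,gsuey,qbm] -> 7 lines: xjsnc rhu jrby gsuey qbm bimby blzz
Hunk 4: at line 1 remove [jrby,gsuey] add [mxt] -> 6 lines: xjsnc rhu mxt qbm bimby blzz
Hunk 5: at line 1 remove [mxt,qbm] add [nnx,lnle,hxbw] -> 7 lines: xjsnc rhu nnx lnle hxbw bimby blzz
Hunk 6: at line 4 remove [hxbw,bimby] add [nlyu,wizyt,ahvg] -> 8 lines: xjsnc rhu nnx lnle nlyu wizyt ahvg blzz

Answer: xjsnc
rhu
nnx
lnle
nlyu
wizyt
ahvg
blzz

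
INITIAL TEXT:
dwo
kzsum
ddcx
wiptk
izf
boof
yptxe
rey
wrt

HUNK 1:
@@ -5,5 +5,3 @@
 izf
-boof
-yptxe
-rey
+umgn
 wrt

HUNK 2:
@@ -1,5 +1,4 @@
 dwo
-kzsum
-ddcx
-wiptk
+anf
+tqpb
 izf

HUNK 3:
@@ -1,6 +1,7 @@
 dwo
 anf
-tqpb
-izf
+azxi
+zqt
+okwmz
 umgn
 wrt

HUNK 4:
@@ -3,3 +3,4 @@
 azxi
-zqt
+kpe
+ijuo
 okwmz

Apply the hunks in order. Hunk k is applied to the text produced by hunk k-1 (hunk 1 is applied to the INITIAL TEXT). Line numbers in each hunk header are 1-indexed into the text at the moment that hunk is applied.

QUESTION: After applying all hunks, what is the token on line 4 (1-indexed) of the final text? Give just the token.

Answer: kpe

Derivation:
Hunk 1: at line 5 remove [boof,yptxe,rey] add [umgn] -> 7 lines: dwo kzsum ddcx wiptk izf umgn wrt
Hunk 2: at line 1 remove [kzsum,ddcx,wiptk] add [anf,tqpb] -> 6 lines: dwo anf tqpb izf umgn wrt
Hunk 3: at line 1 remove [tqpb,izf] add [azxi,zqt,okwmz] -> 7 lines: dwo anf azxi zqt okwmz umgn wrt
Hunk 4: at line 3 remove [zqt] add [kpe,ijuo] -> 8 lines: dwo anf azxi kpe ijuo okwmz umgn wrt
Final line 4: kpe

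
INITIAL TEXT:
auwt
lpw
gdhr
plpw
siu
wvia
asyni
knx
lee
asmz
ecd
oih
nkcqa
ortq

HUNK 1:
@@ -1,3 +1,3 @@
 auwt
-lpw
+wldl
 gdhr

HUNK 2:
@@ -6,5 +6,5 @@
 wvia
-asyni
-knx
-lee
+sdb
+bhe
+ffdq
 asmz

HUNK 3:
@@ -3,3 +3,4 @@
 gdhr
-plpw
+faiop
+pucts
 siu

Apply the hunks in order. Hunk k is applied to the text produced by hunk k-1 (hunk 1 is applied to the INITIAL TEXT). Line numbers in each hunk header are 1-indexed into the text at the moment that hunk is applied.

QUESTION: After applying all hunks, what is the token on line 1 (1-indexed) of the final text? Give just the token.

Answer: auwt

Derivation:
Hunk 1: at line 1 remove [lpw] add [wldl] -> 14 lines: auwt wldl gdhr plpw siu wvia asyni knx lee asmz ecd oih nkcqa ortq
Hunk 2: at line 6 remove [asyni,knx,lee] add [sdb,bhe,ffdq] -> 14 lines: auwt wldl gdhr plpw siu wvia sdb bhe ffdq asmz ecd oih nkcqa ortq
Hunk 3: at line 3 remove [plpw] add [faiop,pucts] -> 15 lines: auwt wldl gdhr faiop pucts siu wvia sdb bhe ffdq asmz ecd oih nkcqa ortq
Final line 1: auwt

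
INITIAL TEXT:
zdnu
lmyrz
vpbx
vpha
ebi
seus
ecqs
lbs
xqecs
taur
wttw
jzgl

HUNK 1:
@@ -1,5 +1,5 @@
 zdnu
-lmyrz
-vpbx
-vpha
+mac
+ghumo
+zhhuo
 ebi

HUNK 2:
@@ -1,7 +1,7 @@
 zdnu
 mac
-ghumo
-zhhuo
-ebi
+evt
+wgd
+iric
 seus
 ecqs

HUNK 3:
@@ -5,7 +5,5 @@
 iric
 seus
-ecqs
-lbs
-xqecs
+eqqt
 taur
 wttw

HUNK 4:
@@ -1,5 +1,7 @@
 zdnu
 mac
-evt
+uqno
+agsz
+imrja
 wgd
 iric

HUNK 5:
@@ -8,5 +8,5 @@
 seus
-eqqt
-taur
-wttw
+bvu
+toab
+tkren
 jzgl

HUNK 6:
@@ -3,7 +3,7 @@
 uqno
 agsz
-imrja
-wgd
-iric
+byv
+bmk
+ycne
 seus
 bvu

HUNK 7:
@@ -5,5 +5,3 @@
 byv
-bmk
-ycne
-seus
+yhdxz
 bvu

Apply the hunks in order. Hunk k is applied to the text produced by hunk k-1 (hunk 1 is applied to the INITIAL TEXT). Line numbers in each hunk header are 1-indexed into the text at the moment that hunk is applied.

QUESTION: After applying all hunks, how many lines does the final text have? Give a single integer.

Hunk 1: at line 1 remove [lmyrz,vpbx,vpha] add [mac,ghumo,zhhuo] -> 12 lines: zdnu mac ghumo zhhuo ebi seus ecqs lbs xqecs taur wttw jzgl
Hunk 2: at line 1 remove [ghumo,zhhuo,ebi] add [evt,wgd,iric] -> 12 lines: zdnu mac evt wgd iric seus ecqs lbs xqecs taur wttw jzgl
Hunk 3: at line 5 remove [ecqs,lbs,xqecs] add [eqqt] -> 10 lines: zdnu mac evt wgd iric seus eqqt taur wttw jzgl
Hunk 4: at line 1 remove [evt] add [uqno,agsz,imrja] -> 12 lines: zdnu mac uqno agsz imrja wgd iric seus eqqt taur wttw jzgl
Hunk 5: at line 8 remove [eqqt,taur,wttw] add [bvu,toab,tkren] -> 12 lines: zdnu mac uqno agsz imrja wgd iric seus bvu toab tkren jzgl
Hunk 6: at line 3 remove [imrja,wgd,iric] add [byv,bmk,ycne] -> 12 lines: zdnu mac uqno agsz byv bmk ycne seus bvu toab tkren jzgl
Hunk 7: at line 5 remove [bmk,ycne,seus] add [yhdxz] -> 10 lines: zdnu mac uqno agsz byv yhdxz bvu toab tkren jzgl
Final line count: 10

Answer: 10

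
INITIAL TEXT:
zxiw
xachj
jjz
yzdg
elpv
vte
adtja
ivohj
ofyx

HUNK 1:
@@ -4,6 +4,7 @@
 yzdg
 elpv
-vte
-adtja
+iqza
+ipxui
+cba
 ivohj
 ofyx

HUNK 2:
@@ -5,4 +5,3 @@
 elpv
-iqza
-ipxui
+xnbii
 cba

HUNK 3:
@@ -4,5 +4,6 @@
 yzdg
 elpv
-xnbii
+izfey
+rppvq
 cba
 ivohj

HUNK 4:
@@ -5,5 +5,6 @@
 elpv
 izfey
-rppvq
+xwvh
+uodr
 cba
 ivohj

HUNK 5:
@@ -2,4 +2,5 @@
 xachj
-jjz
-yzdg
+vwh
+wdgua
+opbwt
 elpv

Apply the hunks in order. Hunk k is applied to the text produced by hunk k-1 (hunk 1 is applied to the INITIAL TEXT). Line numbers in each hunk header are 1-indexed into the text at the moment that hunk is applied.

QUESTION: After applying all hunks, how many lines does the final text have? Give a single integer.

Hunk 1: at line 4 remove [vte,adtja] add [iqza,ipxui,cba] -> 10 lines: zxiw xachj jjz yzdg elpv iqza ipxui cba ivohj ofyx
Hunk 2: at line 5 remove [iqza,ipxui] add [xnbii] -> 9 lines: zxiw xachj jjz yzdg elpv xnbii cba ivohj ofyx
Hunk 3: at line 4 remove [xnbii] add [izfey,rppvq] -> 10 lines: zxiw xachj jjz yzdg elpv izfey rppvq cba ivohj ofyx
Hunk 4: at line 5 remove [rppvq] add [xwvh,uodr] -> 11 lines: zxiw xachj jjz yzdg elpv izfey xwvh uodr cba ivohj ofyx
Hunk 5: at line 2 remove [jjz,yzdg] add [vwh,wdgua,opbwt] -> 12 lines: zxiw xachj vwh wdgua opbwt elpv izfey xwvh uodr cba ivohj ofyx
Final line count: 12

Answer: 12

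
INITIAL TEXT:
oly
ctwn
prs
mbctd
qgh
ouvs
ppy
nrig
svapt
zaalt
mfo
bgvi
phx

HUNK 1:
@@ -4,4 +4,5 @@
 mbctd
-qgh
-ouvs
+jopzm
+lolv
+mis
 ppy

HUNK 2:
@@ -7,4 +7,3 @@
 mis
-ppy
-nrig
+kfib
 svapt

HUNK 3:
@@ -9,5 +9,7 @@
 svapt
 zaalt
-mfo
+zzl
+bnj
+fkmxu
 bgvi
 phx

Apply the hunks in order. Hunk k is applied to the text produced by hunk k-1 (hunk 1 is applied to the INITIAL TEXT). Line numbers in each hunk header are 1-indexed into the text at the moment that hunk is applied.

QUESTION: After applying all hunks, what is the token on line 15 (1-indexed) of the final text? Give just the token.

Hunk 1: at line 4 remove [qgh,ouvs] add [jopzm,lolv,mis] -> 14 lines: oly ctwn prs mbctd jopzm lolv mis ppy nrig svapt zaalt mfo bgvi phx
Hunk 2: at line 7 remove [ppy,nrig] add [kfib] -> 13 lines: oly ctwn prs mbctd jopzm lolv mis kfib svapt zaalt mfo bgvi phx
Hunk 3: at line 9 remove [mfo] add [zzl,bnj,fkmxu] -> 15 lines: oly ctwn prs mbctd jopzm lolv mis kfib svapt zaalt zzl bnj fkmxu bgvi phx
Final line 15: phx

Answer: phx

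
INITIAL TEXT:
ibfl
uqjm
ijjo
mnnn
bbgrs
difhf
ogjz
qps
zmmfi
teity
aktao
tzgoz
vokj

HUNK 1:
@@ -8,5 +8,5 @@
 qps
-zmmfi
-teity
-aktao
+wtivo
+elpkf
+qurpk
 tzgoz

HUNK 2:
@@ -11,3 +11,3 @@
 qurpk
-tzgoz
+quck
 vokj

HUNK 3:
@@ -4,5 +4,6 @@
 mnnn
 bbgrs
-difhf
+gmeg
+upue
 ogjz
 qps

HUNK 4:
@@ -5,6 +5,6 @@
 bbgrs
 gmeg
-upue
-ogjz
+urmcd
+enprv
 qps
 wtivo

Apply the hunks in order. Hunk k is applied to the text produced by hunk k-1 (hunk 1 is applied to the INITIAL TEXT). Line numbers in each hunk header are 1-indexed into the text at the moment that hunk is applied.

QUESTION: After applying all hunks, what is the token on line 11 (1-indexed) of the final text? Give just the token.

Hunk 1: at line 8 remove [zmmfi,teity,aktao] add [wtivo,elpkf,qurpk] -> 13 lines: ibfl uqjm ijjo mnnn bbgrs difhf ogjz qps wtivo elpkf qurpk tzgoz vokj
Hunk 2: at line 11 remove [tzgoz] add [quck] -> 13 lines: ibfl uqjm ijjo mnnn bbgrs difhf ogjz qps wtivo elpkf qurpk quck vokj
Hunk 3: at line 4 remove [difhf] add [gmeg,upue] -> 14 lines: ibfl uqjm ijjo mnnn bbgrs gmeg upue ogjz qps wtivo elpkf qurpk quck vokj
Hunk 4: at line 5 remove [upue,ogjz] add [urmcd,enprv] -> 14 lines: ibfl uqjm ijjo mnnn bbgrs gmeg urmcd enprv qps wtivo elpkf qurpk quck vokj
Final line 11: elpkf

Answer: elpkf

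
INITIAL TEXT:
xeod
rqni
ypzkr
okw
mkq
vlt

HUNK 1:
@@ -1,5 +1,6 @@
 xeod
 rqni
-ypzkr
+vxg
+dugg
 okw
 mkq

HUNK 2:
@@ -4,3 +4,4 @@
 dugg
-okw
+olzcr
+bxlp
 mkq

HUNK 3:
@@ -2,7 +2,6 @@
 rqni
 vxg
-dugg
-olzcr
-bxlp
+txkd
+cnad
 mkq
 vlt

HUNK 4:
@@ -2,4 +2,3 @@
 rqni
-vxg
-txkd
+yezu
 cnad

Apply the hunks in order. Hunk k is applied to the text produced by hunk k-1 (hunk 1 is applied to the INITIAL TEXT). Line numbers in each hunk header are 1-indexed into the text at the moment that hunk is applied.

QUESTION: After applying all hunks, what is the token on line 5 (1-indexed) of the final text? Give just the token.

Answer: mkq

Derivation:
Hunk 1: at line 1 remove [ypzkr] add [vxg,dugg] -> 7 lines: xeod rqni vxg dugg okw mkq vlt
Hunk 2: at line 4 remove [okw] add [olzcr,bxlp] -> 8 lines: xeod rqni vxg dugg olzcr bxlp mkq vlt
Hunk 3: at line 2 remove [dugg,olzcr,bxlp] add [txkd,cnad] -> 7 lines: xeod rqni vxg txkd cnad mkq vlt
Hunk 4: at line 2 remove [vxg,txkd] add [yezu] -> 6 lines: xeod rqni yezu cnad mkq vlt
Final line 5: mkq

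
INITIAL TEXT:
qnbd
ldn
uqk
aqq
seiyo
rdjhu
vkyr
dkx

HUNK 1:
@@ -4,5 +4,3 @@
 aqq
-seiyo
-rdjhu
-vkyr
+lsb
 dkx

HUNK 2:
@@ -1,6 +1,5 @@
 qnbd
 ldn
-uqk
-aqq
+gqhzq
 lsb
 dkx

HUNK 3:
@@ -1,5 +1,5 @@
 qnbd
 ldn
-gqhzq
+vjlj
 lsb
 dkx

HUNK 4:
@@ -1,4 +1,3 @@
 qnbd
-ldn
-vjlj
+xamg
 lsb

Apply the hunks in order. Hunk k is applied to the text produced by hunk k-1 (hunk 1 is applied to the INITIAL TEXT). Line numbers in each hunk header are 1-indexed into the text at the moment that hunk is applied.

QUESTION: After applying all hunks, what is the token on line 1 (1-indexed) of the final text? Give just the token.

Hunk 1: at line 4 remove [seiyo,rdjhu,vkyr] add [lsb] -> 6 lines: qnbd ldn uqk aqq lsb dkx
Hunk 2: at line 1 remove [uqk,aqq] add [gqhzq] -> 5 lines: qnbd ldn gqhzq lsb dkx
Hunk 3: at line 1 remove [gqhzq] add [vjlj] -> 5 lines: qnbd ldn vjlj lsb dkx
Hunk 4: at line 1 remove [ldn,vjlj] add [xamg] -> 4 lines: qnbd xamg lsb dkx
Final line 1: qnbd

Answer: qnbd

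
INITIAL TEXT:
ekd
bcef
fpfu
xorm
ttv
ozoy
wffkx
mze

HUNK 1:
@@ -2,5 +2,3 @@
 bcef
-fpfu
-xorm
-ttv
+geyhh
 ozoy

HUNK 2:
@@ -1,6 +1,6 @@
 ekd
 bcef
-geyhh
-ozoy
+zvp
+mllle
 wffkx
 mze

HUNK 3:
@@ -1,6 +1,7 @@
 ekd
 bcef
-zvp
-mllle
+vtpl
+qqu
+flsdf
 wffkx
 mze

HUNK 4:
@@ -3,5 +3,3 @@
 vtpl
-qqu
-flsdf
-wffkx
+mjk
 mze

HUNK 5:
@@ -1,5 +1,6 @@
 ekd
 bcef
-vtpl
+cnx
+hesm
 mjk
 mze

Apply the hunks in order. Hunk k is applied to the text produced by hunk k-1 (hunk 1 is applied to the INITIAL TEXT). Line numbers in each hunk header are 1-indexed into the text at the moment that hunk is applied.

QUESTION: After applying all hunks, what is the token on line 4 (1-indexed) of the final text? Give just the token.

Answer: hesm

Derivation:
Hunk 1: at line 2 remove [fpfu,xorm,ttv] add [geyhh] -> 6 lines: ekd bcef geyhh ozoy wffkx mze
Hunk 2: at line 1 remove [geyhh,ozoy] add [zvp,mllle] -> 6 lines: ekd bcef zvp mllle wffkx mze
Hunk 3: at line 1 remove [zvp,mllle] add [vtpl,qqu,flsdf] -> 7 lines: ekd bcef vtpl qqu flsdf wffkx mze
Hunk 4: at line 3 remove [qqu,flsdf,wffkx] add [mjk] -> 5 lines: ekd bcef vtpl mjk mze
Hunk 5: at line 1 remove [vtpl] add [cnx,hesm] -> 6 lines: ekd bcef cnx hesm mjk mze
Final line 4: hesm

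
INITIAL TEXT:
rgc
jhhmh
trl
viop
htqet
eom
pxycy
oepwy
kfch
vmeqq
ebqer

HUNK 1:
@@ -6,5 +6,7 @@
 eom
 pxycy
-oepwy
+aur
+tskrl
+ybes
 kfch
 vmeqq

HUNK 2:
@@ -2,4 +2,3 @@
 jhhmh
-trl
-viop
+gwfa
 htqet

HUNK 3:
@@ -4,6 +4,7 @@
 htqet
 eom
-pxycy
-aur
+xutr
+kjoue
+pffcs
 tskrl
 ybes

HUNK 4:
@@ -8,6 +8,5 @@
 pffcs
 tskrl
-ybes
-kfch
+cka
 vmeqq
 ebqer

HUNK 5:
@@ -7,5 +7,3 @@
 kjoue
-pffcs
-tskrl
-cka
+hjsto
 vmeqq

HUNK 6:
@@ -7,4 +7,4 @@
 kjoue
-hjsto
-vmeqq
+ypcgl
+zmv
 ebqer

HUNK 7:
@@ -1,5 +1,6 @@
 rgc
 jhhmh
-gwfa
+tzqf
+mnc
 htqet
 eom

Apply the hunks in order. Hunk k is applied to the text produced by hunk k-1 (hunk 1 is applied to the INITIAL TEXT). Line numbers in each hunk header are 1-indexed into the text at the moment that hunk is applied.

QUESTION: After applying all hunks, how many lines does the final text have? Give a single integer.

Hunk 1: at line 6 remove [oepwy] add [aur,tskrl,ybes] -> 13 lines: rgc jhhmh trl viop htqet eom pxycy aur tskrl ybes kfch vmeqq ebqer
Hunk 2: at line 2 remove [trl,viop] add [gwfa] -> 12 lines: rgc jhhmh gwfa htqet eom pxycy aur tskrl ybes kfch vmeqq ebqer
Hunk 3: at line 4 remove [pxycy,aur] add [xutr,kjoue,pffcs] -> 13 lines: rgc jhhmh gwfa htqet eom xutr kjoue pffcs tskrl ybes kfch vmeqq ebqer
Hunk 4: at line 8 remove [ybes,kfch] add [cka] -> 12 lines: rgc jhhmh gwfa htqet eom xutr kjoue pffcs tskrl cka vmeqq ebqer
Hunk 5: at line 7 remove [pffcs,tskrl,cka] add [hjsto] -> 10 lines: rgc jhhmh gwfa htqet eom xutr kjoue hjsto vmeqq ebqer
Hunk 6: at line 7 remove [hjsto,vmeqq] add [ypcgl,zmv] -> 10 lines: rgc jhhmh gwfa htqet eom xutr kjoue ypcgl zmv ebqer
Hunk 7: at line 1 remove [gwfa] add [tzqf,mnc] -> 11 lines: rgc jhhmh tzqf mnc htqet eom xutr kjoue ypcgl zmv ebqer
Final line count: 11

Answer: 11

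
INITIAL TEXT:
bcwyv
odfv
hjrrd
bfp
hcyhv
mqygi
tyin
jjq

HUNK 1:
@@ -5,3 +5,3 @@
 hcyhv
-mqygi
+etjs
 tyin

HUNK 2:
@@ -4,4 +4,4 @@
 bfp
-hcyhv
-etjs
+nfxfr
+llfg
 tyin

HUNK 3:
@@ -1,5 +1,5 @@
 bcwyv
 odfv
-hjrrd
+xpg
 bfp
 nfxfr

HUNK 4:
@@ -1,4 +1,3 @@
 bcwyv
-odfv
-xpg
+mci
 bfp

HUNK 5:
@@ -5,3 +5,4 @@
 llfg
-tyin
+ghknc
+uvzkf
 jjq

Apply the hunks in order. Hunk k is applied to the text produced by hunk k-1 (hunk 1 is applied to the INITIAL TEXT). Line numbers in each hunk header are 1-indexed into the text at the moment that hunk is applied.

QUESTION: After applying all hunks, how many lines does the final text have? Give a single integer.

Hunk 1: at line 5 remove [mqygi] add [etjs] -> 8 lines: bcwyv odfv hjrrd bfp hcyhv etjs tyin jjq
Hunk 2: at line 4 remove [hcyhv,etjs] add [nfxfr,llfg] -> 8 lines: bcwyv odfv hjrrd bfp nfxfr llfg tyin jjq
Hunk 3: at line 1 remove [hjrrd] add [xpg] -> 8 lines: bcwyv odfv xpg bfp nfxfr llfg tyin jjq
Hunk 4: at line 1 remove [odfv,xpg] add [mci] -> 7 lines: bcwyv mci bfp nfxfr llfg tyin jjq
Hunk 5: at line 5 remove [tyin] add [ghknc,uvzkf] -> 8 lines: bcwyv mci bfp nfxfr llfg ghknc uvzkf jjq
Final line count: 8

Answer: 8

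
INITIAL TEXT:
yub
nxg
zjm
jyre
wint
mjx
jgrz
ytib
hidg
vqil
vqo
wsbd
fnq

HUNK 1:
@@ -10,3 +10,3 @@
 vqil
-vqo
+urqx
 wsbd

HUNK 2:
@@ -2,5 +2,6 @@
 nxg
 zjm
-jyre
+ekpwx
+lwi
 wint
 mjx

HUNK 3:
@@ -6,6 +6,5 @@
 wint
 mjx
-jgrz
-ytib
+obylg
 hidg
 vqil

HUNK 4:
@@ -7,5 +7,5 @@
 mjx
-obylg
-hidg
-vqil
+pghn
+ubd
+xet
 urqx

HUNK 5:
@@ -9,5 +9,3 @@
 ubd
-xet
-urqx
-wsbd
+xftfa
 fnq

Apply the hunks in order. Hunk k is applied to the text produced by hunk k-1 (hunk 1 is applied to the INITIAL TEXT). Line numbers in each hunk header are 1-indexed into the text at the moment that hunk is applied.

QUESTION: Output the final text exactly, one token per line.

Answer: yub
nxg
zjm
ekpwx
lwi
wint
mjx
pghn
ubd
xftfa
fnq

Derivation:
Hunk 1: at line 10 remove [vqo] add [urqx] -> 13 lines: yub nxg zjm jyre wint mjx jgrz ytib hidg vqil urqx wsbd fnq
Hunk 2: at line 2 remove [jyre] add [ekpwx,lwi] -> 14 lines: yub nxg zjm ekpwx lwi wint mjx jgrz ytib hidg vqil urqx wsbd fnq
Hunk 3: at line 6 remove [jgrz,ytib] add [obylg] -> 13 lines: yub nxg zjm ekpwx lwi wint mjx obylg hidg vqil urqx wsbd fnq
Hunk 4: at line 7 remove [obylg,hidg,vqil] add [pghn,ubd,xet] -> 13 lines: yub nxg zjm ekpwx lwi wint mjx pghn ubd xet urqx wsbd fnq
Hunk 5: at line 9 remove [xet,urqx,wsbd] add [xftfa] -> 11 lines: yub nxg zjm ekpwx lwi wint mjx pghn ubd xftfa fnq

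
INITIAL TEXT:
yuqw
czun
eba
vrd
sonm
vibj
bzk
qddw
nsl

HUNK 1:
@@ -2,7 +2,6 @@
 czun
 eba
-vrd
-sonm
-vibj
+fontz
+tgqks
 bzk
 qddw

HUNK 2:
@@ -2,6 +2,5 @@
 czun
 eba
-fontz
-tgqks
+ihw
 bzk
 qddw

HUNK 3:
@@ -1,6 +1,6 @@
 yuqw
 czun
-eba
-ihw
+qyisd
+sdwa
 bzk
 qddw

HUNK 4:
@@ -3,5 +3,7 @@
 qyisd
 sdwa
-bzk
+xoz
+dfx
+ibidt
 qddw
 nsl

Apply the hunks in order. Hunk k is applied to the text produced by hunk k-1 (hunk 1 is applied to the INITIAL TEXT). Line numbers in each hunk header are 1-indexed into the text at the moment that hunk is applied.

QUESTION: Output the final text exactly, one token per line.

Hunk 1: at line 2 remove [vrd,sonm,vibj] add [fontz,tgqks] -> 8 lines: yuqw czun eba fontz tgqks bzk qddw nsl
Hunk 2: at line 2 remove [fontz,tgqks] add [ihw] -> 7 lines: yuqw czun eba ihw bzk qddw nsl
Hunk 3: at line 1 remove [eba,ihw] add [qyisd,sdwa] -> 7 lines: yuqw czun qyisd sdwa bzk qddw nsl
Hunk 4: at line 3 remove [bzk] add [xoz,dfx,ibidt] -> 9 lines: yuqw czun qyisd sdwa xoz dfx ibidt qddw nsl

Answer: yuqw
czun
qyisd
sdwa
xoz
dfx
ibidt
qddw
nsl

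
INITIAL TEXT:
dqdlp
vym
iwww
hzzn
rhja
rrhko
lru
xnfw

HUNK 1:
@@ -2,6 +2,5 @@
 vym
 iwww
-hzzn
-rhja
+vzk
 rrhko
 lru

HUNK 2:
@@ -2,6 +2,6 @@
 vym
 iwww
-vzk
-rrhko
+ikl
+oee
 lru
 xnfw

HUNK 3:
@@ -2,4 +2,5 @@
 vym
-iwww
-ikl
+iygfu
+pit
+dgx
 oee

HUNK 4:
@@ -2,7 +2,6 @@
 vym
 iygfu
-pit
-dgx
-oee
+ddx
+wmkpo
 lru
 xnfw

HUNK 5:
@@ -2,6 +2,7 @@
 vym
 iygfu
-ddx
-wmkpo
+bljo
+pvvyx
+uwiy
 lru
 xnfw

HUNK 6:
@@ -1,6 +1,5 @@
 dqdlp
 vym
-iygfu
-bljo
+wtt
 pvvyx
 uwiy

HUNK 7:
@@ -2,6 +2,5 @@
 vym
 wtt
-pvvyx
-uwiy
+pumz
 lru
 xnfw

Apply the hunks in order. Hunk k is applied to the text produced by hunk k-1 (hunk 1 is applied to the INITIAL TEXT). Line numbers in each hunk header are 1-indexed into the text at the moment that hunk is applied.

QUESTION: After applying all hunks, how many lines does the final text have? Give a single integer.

Hunk 1: at line 2 remove [hzzn,rhja] add [vzk] -> 7 lines: dqdlp vym iwww vzk rrhko lru xnfw
Hunk 2: at line 2 remove [vzk,rrhko] add [ikl,oee] -> 7 lines: dqdlp vym iwww ikl oee lru xnfw
Hunk 3: at line 2 remove [iwww,ikl] add [iygfu,pit,dgx] -> 8 lines: dqdlp vym iygfu pit dgx oee lru xnfw
Hunk 4: at line 2 remove [pit,dgx,oee] add [ddx,wmkpo] -> 7 lines: dqdlp vym iygfu ddx wmkpo lru xnfw
Hunk 5: at line 2 remove [ddx,wmkpo] add [bljo,pvvyx,uwiy] -> 8 lines: dqdlp vym iygfu bljo pvvyx uwiy lru xnfw
Hunk 6: at line 1 remove [iygfu,bljo] add [wtt] -> 7 lines: dqdlp vym wtt pvvyx uwiy lru xnfw
Hunk 7: at line 2 remove [pvvyx,uwiy] add [pumz] -> 6 lines: dqdlp vym wtt pumz lru xnfw
Final line count: 6

Answer: 6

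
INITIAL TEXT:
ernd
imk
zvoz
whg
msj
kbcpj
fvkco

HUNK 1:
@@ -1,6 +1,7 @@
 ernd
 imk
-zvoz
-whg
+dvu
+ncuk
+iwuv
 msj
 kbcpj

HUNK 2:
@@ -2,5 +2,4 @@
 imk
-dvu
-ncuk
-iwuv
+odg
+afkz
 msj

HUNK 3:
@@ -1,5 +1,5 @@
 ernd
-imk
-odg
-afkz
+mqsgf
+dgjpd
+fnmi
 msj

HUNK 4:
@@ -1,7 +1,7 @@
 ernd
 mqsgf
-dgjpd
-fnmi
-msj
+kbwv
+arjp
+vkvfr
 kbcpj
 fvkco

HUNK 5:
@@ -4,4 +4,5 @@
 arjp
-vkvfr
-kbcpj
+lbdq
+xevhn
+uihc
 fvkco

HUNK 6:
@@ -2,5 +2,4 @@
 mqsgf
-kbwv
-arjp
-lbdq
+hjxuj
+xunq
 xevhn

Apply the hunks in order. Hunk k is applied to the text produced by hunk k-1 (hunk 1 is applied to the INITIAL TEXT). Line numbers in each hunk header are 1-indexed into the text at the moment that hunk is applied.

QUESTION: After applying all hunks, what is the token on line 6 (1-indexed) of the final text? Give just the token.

Hunk 1: at line 1 remove [zvoz,whg] add [dvu,ncuk,iwuv] -> 8 lines: ernd imk dvu ncuk iwuv msj kbcpj fvkco
Hunk 2: at line 2 remove [dvu,ncuk,iwuv] add [odg,afkz] -> 7 lines: ernd imk odg afkz msj kbcpj fvkco
Hunk 3: at line 1 remove [imk,odg,afkz] add [mqsgf,dgjpd,fnmi] -> 7 lines: ernd mqsgf dgjpd fnmi msj kbcpj fvkco
Hunk 4: at line 1 remove [dgjpd,fnmi,msj] add [kbwv,arjp,vkvfr] -> 7 lines: ernd mqsgf kbwv arjp vkvfr kbcpj fvkco
Hunk 5: at line 4 remove [vkvfr,kbcpj] add [lbdq,xevhn,uihc] -> 8 lines: ernd mqsgf kbwv arjp lbdq xevhn uihc fvkco
Hunk 6: at line 2 remove [kbwv,arjp,lbdq] add [hjxuj,xunq] -> 7 lines: ernd mqsgf hjxuj xunq xevhn uihc fvkco
Final line 6: uihc

Answer: uihc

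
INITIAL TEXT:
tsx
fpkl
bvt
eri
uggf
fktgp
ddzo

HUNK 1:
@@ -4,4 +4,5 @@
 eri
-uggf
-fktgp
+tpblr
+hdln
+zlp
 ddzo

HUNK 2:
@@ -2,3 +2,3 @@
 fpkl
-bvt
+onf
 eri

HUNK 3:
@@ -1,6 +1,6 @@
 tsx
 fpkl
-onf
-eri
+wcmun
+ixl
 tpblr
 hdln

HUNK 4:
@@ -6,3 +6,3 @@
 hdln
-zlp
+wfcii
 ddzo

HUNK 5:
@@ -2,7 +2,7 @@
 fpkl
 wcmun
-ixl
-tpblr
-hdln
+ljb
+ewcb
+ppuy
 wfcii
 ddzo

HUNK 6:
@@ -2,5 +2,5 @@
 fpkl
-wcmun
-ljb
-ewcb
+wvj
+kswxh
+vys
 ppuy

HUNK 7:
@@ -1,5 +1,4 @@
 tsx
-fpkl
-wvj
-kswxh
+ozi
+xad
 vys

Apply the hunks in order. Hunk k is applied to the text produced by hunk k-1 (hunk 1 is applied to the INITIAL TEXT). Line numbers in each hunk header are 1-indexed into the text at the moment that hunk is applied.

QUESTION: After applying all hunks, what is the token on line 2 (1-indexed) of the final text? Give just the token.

Hunk 1: at line 4 remove [uggf,fktgp] add [tpblr,hdln,zlp] -> 8 lines: tsx fpkl bvt eri tpblr hdln zlp ddzo
Hunk 2: at line 2 remove [bvt] add [onf] -> 8 lines: tsx fpkl onf eri tpblr hdln zlp ddzo
Hunk 3: at line 1 remove [onf,eri] add [wcmun,ixl] -> 8 lines: tsx fpkl wcmun ixl tpblr hdln zlp ddzo
Hunk 4: at line 6 remove [zlp] add [wfcii] -> 8 lines: tsx fpkl wcmun ixl tpblr hdln wfcii ddzo
Hunk 5: at line 2 remove [ixl,tpblr,hdln] add [ljb,ewcb,ppuy] -> 8 lines: tsx fpkl wcmun ljb ewcb ppuy wfcii ddzo
Hunk 6: at line 2 remove [wcmun,ljb,ewcb] add [wvj,kswxh,vys] -> 8 lines: tsx fpkl wvj kswxh vys ppuy wfcii ddzo
Hunk 7: at line 1 remove [fpkl,wvj,kswxh] add [ozi,xad] -> 7 lines: tsx ozi xad vys ppuy wfcii ddzo
Final line 2: ozi

Answer: ozi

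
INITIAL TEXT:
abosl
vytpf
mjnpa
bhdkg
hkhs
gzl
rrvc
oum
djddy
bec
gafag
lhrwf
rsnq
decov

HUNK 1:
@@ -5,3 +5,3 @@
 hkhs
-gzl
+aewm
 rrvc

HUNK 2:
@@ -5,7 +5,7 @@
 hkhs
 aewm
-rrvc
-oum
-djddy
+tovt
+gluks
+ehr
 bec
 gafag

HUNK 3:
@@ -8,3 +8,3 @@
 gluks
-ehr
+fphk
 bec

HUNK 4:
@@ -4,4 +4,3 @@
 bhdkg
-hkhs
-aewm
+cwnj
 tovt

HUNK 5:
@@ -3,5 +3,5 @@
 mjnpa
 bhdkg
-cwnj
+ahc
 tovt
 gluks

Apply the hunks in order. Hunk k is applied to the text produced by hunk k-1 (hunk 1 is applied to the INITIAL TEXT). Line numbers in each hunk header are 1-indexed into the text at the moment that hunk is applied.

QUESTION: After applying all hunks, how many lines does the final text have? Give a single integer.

Answer: 13

Derivation:
Hunk 1: at line 5 remove [gzl] add [aewm] -> 14 lines: abosl vytpf mjnpa bhdkg hkhs aewm rrvc oum djddy bec gafag lhrwf rsnq decov
Hunk 2: at line 5 remove [rrvc,oum,djddy] add [tovt,gluks,ehr] -> 14 lines: abosl vytpf mjnpa bhdkg hkhs aewm tovt gluks ehr bec gafag lhrwf rsnq decov
Hunk 3: at line 8 remove [ehr] add [fphk] -> 14 lines: abosl vytpf mjnpa bhdkg hkhs aewm tovt gluks fphk bec gafag lhrwf rsnq decov
Hunk 4: at line 4 remove [hkhs,aewm] add [cwnj] -> 13 lines: abosl vytpf mjnpa bhdkg cwnj tovt gluks fphk bec gafag lhrwf rsnq decov
Hunk 5: at line 3 remove [cwnj] add [ahc] -> 13 lines: abosl vytpf mjnpa bhdkg ahc tovt gluks fphk bec gafag lhrwf rsnq decov
Final line count: 13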